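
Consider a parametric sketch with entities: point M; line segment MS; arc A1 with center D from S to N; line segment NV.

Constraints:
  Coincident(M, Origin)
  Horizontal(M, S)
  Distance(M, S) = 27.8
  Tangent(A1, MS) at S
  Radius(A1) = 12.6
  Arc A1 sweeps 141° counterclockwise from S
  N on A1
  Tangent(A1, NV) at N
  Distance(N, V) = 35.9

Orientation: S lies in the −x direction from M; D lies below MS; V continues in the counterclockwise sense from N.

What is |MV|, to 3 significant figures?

45.7

M is at the origin; MS is horizontal with |MS| = 27.8 and S on the −x side, so S = (-27.8, 0.00). A1 meets MS tangentially, so DS is at right angles to MS, so D = S + (0, -12.6) = (-27.8, -12.6). On A1, S sits at bearing 90° from D; a 141° counterclockwise sweep puts N at bearing 231°, so N = D + 12.6·(cos 231°, sin 231°) = (-35.7, -22.4). Since A1 is tangent to NV there, DN ⟂ NV, so NV runs along (−sin 231°, cos 231°); with |NV| = 35.9, V = (-7.83, -45.0). Then |MV| = |V − M| = 45.7.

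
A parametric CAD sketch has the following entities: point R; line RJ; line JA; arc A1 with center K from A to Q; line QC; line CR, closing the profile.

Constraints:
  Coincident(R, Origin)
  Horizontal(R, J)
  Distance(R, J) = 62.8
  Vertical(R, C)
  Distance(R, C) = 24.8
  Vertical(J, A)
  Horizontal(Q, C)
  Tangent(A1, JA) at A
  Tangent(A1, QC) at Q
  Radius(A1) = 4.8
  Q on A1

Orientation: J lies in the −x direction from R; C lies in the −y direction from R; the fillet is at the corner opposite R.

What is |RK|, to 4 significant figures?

61.35

R is at the origin; R and J share the same y with |RJ| = 62.8 and J on the −x side, so J = (-62.80, 0.000). RC is vertical with |RC| = 24.8 and C on the −y side, so C = (0.000, -24.80). The virtual corner opposite R is at (-62.80, -24.80). Tangency of A1 to JA means the radius KA is perpendicular to JA and since A1 is tangent to QC there, KQ ⟂ QC, with radius 4.8, so the center K sits 4.8 in from both sides at K = (-58.00, -20.00). Then |RK| = |K − R| = 61.35.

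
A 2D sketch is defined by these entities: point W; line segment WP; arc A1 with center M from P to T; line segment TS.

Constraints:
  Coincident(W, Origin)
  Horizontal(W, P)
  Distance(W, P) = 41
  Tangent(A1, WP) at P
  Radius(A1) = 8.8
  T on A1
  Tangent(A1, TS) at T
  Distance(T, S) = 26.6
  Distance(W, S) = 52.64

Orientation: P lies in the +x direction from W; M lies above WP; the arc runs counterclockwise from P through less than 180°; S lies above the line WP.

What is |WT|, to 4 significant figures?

50.55

Checks: ∠(MP, PW) = 90.00° ✓; |MT| = 8.800 ✓; ∠(MT, TS) = 90.00° ✓; |TS| = 26.60 ✓; |WS| = 52.64 ✓.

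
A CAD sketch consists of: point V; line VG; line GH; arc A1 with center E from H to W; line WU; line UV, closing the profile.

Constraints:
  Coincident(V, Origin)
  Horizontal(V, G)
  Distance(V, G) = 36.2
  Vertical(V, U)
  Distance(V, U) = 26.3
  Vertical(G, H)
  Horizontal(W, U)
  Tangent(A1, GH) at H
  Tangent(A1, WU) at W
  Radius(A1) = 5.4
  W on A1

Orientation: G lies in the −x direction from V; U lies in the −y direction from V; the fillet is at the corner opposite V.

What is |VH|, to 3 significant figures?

41.8

V is at the origin; V and G share the same y with |VG| = 36.2 and G on the −x side, so G = (-36.2, 0.00). VU is vertical with |VU| = 26.3 and U on the −y side, so U = (0.00, -26.3). The virtual corner opposite V is at (-36.2, -26.3). Tangency of A1 to GH means the radius EH is perpendicular to GH and A1 meets WU tangentially, so EW is at right angles to WU, with radius 5.4, so the center E sits 5.4 in from both sides at E = (-30.8, -20.9). That places the tangent points at H = (-36.2, -20.9) on GH and W = (-30.8, -26.3) on WU. Then |VH| = |H − V| = 41.8.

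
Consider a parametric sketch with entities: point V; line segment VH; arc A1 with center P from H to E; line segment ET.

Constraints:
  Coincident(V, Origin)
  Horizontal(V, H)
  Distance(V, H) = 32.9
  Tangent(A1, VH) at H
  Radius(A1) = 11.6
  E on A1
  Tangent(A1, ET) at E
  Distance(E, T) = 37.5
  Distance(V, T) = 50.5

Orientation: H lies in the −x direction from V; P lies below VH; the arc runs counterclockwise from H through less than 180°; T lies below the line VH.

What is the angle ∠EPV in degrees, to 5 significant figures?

158.47°

Checks: ∠(PH, HV) = 90.00° ✓; |PE| = 11.60 ✓; ∠(PE, ET) = 90.00° ✓; |ET| = 37.50 ✓; |VT| = 50.50 ✓.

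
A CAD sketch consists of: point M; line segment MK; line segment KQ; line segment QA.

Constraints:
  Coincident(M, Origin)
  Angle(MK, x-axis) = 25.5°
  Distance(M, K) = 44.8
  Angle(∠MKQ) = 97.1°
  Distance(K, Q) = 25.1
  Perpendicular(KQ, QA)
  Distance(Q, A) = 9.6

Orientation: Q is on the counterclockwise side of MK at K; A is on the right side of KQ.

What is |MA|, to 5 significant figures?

62.135

∠MKQ = 97.1°, so KQ runs at 25.5° + (180° − 97.1°) = 108.40° from the x-axis; with |KQ| = 25.1, Q = K + 25.1·(cos 108.40°, sin 108.40°) = (32.513, 43.104). KQ is perpendicular to QA; with |QA| = 9.6 on the right of KQ, A = Q + 9.6·(0.94888, 0.31565) = (41.622, 46.134). Then |MA| = |A − M| = 62.135.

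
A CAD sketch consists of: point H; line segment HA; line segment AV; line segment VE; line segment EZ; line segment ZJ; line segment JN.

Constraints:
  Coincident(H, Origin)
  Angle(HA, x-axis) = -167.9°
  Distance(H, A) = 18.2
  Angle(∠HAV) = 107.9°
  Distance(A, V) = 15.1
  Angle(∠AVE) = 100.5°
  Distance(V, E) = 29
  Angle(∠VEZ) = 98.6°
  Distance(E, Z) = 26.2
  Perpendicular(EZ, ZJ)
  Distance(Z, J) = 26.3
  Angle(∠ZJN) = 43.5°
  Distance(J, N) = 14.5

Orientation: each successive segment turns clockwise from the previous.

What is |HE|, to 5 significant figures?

28.288

∠HAV = 107.9° gives AV at 120.00° from the x-axis; with |AV| = 15.1, V = (-25.346, 9.2619). ∠AVE = 100.5° gives VE at 40.500° from the x-axis; with |VE| = 29.0, E = (-3.2939, 28.096). Then |HE| = |E − H| = 28.288.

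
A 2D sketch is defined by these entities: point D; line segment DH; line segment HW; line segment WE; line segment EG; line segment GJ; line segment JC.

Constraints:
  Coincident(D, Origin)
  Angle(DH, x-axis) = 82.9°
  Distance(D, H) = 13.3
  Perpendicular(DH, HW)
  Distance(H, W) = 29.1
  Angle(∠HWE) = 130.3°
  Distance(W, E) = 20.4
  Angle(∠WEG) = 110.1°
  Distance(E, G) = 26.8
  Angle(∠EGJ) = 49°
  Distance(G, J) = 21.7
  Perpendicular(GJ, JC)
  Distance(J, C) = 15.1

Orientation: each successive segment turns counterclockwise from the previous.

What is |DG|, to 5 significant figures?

38.700

D is at the origin; DH runs at 82.9° with length 13.3, so H = (1.6439, 13.198). The perpendicularity gives HW at right angles to DH, so HW runs at 172.90°; with |HW| = 29.1, W = (-27.233, 16.795). ∠HWE = 130.3° gives WE at -137.40° from the x-axis; with |WE| = 20.4, E = (-42.249, 2.9865). ∠WEG = 110.1° gives EG at -67.500° from the x-axis; with |EG| = 26.8, G = (-31.993, -21.773). Then |DG| = |G − D| = 38.700.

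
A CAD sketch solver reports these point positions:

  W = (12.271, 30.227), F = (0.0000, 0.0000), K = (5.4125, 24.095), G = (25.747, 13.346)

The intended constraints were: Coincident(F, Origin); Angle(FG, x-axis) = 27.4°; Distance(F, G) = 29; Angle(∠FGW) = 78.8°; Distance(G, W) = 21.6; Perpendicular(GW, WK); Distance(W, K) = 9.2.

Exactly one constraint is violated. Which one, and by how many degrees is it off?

Perpendicular(GW, WK) — off by 3.20°.

F = (0.00, 0.00) ✓; FG at 27.40° ✓; |FG| = 29.00 ✓; ∠FGW = 78.80° ✓; |GW| = 21.60 ✓; ∠(GW, WK) = 93.20° ✗; |WK| = 9.200 ✓.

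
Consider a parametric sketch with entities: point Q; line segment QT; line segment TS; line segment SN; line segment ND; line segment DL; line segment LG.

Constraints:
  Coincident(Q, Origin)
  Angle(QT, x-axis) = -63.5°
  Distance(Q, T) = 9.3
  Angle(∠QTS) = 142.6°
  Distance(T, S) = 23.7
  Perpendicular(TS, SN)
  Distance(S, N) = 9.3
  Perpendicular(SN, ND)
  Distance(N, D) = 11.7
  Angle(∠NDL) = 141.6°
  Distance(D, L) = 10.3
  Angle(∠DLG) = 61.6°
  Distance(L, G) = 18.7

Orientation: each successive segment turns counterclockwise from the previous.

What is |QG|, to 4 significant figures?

30.24

∠NDL = 141.6° gives DL at -167.7° from the x-axis; with |DL| = 10.3, L = (8.954, -7.445). ∠DLG = 61.6° gives LG at -49.30° from the x-axis; with |LG| = 18.7, G = (21.15, -21.62). Then |QG| = |G − Q| = 30.24.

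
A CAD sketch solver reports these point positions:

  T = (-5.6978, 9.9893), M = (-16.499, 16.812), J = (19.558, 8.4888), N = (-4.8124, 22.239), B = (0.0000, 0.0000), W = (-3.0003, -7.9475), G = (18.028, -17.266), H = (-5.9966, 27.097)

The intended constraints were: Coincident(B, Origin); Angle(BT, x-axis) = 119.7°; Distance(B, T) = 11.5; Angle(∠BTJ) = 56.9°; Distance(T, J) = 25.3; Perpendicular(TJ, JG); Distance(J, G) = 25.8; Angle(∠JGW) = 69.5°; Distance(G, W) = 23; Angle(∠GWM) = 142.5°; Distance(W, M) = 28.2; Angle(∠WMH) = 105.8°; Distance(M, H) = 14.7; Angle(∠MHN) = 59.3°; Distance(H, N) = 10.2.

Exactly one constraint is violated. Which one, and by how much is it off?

Distance(H, N) = 10.2 — off by 5.20.

B = (0.00, 0.00) ✓; BT at 119.7° ✓; |BT| = 11.50 ✓; ∠BTJ = 56.90° ✓; |TJ| = 25.30 ✓; ∠(TJ, JG) = 90.00° ✓; |JG| = 25.80 ✓; ∠JGW = 69.50° ✓; |GW| = 23.00 ✓; ∠GWM = 142.5° ✓; |WM| = 28.20 ✓; ∠WMH = 105.8° ✓; |MH| = 14.70 ✓; ∠MHN = 59.30° ✓; |HN| = 5.000 ✗.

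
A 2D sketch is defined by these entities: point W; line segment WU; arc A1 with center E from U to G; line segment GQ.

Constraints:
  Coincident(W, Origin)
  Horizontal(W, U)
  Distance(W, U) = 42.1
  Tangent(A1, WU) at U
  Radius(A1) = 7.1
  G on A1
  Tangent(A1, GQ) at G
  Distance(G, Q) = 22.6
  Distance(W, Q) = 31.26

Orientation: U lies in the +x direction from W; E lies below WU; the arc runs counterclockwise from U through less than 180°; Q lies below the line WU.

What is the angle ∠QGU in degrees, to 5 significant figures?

153.10°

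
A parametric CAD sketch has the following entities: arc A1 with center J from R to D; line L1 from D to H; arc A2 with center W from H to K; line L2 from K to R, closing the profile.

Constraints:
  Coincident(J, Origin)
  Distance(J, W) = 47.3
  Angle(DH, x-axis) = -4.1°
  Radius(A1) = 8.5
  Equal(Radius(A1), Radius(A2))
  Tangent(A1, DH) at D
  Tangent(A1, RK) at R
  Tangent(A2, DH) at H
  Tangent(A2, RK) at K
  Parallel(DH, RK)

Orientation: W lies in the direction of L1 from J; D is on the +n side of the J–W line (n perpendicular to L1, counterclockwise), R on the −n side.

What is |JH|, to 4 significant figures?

48.06

Tangency of A1 to both parallel lines with radius 8.5 puts D and R at J ± 8.5·n: D = (0.6077, 8.478), R = (-0.6077, -8.478). Equal radii place H and K the same way about W: H = W + 8.5·n = (47.79, 5.096), K = W − 8.5·n = (46.57, -11.86). Then |JH| = |H − J| = 48.06.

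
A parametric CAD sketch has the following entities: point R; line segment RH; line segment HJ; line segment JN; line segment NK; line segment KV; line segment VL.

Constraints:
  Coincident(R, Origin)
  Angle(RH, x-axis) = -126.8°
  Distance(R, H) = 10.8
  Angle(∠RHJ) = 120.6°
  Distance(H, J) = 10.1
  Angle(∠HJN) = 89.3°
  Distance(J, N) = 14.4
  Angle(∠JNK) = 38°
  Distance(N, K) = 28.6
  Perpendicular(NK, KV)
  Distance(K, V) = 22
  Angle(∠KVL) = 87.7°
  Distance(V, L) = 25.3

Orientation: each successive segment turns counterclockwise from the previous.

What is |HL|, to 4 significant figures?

24.62

R is at the origin; RH runs at -126.8° with length 10.8, so H = (-6.469, -8.648). ∠RHJ = 120.6° gives HJ at -67.40° from the x-axis; with |HJ| = 10.1, J = (-2.588, -17.97). ∠HJN = 89.3° gives JN at 23.30° from the x-axis; with |JN| = 14.4, N = (10.64, -12.28). ∠JNK = 38.0° gives NK at 165.3° from the x-axis; with |NK| = 28.6, K = (-17.03, -5.019). NK is perpendicular to KV, so KV runs at -104.7°; with |KV| = 22.0, V = (-22.61, -26.30). ∠KVL = 87.7° gives VL at -12.40° from the x-axis; with |VL| = 25.3, L = (2.101, -31.73). Then |HL| = |L − H| = 24.62.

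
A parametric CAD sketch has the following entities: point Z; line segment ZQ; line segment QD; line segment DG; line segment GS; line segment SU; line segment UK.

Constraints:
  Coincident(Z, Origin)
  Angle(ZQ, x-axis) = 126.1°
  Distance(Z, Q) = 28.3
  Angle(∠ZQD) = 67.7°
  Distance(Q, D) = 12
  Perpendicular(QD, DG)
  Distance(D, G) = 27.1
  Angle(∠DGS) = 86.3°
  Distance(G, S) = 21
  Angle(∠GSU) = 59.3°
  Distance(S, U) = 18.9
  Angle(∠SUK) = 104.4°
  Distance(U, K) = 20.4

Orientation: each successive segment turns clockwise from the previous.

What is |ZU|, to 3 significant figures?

18.4

∠DGS = 86.3° gives GS at -170° from the x-axis; with |GS| = 21.0, S = (-19.2, -4.27). ∠GSU = 59.3° gives SU at 69.4° from the x-axis; with |SU| = 18.9, U = (-12.6, 13.4). Then |ZU| = |U − Z| = 18.4.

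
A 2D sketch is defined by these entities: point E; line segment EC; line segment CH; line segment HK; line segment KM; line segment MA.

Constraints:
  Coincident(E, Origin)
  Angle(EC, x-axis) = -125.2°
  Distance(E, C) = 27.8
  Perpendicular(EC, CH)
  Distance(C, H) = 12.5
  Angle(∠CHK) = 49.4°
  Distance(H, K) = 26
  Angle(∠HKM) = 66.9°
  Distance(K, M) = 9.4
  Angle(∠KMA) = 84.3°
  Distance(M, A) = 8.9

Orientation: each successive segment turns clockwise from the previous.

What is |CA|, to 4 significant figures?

8.187

∠HKM = 66.9° gives KM at -98.90° from the x-axis; with |KM| = 9.4, M = (-2.488, -18.42). ∠KMA = 84.3° gives MA at 165.4° from the x-axis; with |MA| = 8.9, A = (-11.10, -16.18). Then |CA| = |A − C| = 8.187.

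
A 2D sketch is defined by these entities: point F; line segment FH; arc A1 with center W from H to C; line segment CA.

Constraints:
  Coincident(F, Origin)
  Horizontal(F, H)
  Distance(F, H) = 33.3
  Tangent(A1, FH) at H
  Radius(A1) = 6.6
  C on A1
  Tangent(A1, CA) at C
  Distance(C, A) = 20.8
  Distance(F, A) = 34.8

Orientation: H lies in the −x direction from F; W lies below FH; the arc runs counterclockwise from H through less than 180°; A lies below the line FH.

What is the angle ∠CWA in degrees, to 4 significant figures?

72.40°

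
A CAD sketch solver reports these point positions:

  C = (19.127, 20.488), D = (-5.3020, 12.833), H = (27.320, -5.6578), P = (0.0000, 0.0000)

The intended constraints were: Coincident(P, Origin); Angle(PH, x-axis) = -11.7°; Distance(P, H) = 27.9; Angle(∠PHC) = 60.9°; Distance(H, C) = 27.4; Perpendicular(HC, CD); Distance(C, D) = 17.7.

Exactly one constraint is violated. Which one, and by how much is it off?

Distance(C, D) = 17.7 — off by 7.90.

P = (0.00, 0.00) ✓; PH at -11.70° ✓; |PH| = 27.90 ✓; ∠PHC = 60.90° ✓; |HC| = 27.40 ✓; ∠(HC, CD) = 90.00° ✓; |CD| = 25.60 ✗.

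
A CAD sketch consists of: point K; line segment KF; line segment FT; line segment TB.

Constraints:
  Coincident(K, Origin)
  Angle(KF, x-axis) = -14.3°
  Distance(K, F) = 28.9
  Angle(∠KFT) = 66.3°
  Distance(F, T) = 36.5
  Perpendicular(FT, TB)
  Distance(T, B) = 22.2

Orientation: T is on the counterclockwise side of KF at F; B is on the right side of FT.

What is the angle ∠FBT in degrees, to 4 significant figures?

58.69°

K is at the origin; KF runs at -14.3° with length 28.9, so F = 28.9·(cos -14.3°, sin -14.3°) = (28.00, -7.138). ∠KFT = 66.3°, so FT runs at -14.3° + (180° − 66.3°) = 99.40° from the x-axis; with |FT| = 36.5, T = F + 36.5·(cos 99.40°, sin 99.40°) = (22.04, 28.87). FT ⟂ TB; with |TB| = 22.2 on the right of FT, B = T + 22.2·(0.9866, 0.1633) = (43.95, 32.50). Then cos ∠FBT = BF·BT / (|BF||BT|), giving 58.69°.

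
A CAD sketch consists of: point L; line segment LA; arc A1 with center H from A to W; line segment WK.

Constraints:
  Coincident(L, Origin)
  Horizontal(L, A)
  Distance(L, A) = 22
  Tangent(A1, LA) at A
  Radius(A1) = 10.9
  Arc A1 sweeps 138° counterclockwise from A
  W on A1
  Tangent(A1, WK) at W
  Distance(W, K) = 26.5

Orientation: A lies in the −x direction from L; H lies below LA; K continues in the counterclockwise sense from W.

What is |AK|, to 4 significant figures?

38.77

On A1, A sits at bearing 90° from H; a 138° counterclockwise sweep puts W at bearing 228°, so W = H + 10.9·(cos 228°, sin 228°) = (-29.29, -19.00). The tangent condition forces HW to be normal to WK, so WK runs along (−sin 228°, cos 228°); with |WK| = 26.5, K = (-9.600, -36.73). Then |AK| = |K − A| = 38.77.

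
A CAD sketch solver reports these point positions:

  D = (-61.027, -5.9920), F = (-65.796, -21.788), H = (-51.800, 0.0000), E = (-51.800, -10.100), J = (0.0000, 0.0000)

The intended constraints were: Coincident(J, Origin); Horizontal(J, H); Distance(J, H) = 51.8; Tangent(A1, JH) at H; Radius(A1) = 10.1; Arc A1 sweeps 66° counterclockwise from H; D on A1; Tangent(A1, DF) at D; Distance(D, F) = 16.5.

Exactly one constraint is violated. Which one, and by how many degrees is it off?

Tangent(A1, DF) at D — off by 7.20°.

J = (0.00, 0.00) ✓; J.y = 0.00, H.y = 0.00 ✓; |JH| = 51.80 ✓; ∠(EH, HJ) = 90.00° ✓; |EH| = 10.10 ✓; bearing(E→D) − bearing(E→H) = 66.00° ✓; |ED| = 10.10 ✓; ∠(ED, DF) = 82.80° ✗; |DF| = 16.50 ✓.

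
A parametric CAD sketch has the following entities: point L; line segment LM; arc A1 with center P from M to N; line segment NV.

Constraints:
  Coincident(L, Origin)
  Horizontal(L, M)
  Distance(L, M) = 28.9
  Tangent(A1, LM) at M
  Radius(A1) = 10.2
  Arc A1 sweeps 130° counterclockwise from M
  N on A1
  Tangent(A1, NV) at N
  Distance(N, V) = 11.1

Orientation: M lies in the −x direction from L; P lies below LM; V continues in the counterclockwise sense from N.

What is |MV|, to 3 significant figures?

25.3

L is at the origin; LM is horizontal with |LM| = 28.9 and M on the −x side, so M = (-28.9, 0.00). The tangent condition forces PM to be normal to LM, so P = M + (0, -10.2) = (-28.9, -10.2). On A1, M sits at bearing 90° from P; a 130° counterclockwise sweep puts N at bearing 220°, so N = P + 10.2·(cos 220°, sin 220°) = (-36.7, -16.8). Tangency of A1 to NV means the radius PN is perpendicular to NV, so NV runs along (−sin 220°, cos 220°); with |NV| = 11.1, V = (-29.6, -25.3). Then |MV| = |V − M| = 25.3.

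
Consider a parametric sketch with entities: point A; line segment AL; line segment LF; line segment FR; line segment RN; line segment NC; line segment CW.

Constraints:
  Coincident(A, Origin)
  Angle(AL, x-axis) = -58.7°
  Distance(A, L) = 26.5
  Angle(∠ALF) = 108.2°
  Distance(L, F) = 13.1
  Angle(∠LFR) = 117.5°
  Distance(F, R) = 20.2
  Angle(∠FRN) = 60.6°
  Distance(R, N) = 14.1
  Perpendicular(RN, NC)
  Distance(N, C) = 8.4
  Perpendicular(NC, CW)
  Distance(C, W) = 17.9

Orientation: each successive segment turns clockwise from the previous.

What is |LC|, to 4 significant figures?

12.50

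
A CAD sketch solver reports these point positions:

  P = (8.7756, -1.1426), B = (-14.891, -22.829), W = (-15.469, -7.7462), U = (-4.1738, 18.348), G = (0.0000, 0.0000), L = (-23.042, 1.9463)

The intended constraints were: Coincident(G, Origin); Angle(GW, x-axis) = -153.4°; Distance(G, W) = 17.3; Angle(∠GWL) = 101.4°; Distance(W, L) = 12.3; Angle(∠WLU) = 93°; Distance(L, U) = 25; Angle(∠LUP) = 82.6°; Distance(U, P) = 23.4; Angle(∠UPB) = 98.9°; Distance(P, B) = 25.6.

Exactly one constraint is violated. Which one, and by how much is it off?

Distance(P, B) = 25.6 — off by 6.50.

G = (0.00, 0.00) ✓; GW at -153.4° ✓; |GW| = 17.30 ✓; ∠GWL = 101.4° ✓; |WL| = 12.30 ✓; ∠WLU = 93.00° ✓; |LU| = 25.00 ✓; ∠LUP = 82.60° ✓; |UP| = 23.40 ✓; ∠UPB = 98.90° ✓; |PB| = 32.10 ✗.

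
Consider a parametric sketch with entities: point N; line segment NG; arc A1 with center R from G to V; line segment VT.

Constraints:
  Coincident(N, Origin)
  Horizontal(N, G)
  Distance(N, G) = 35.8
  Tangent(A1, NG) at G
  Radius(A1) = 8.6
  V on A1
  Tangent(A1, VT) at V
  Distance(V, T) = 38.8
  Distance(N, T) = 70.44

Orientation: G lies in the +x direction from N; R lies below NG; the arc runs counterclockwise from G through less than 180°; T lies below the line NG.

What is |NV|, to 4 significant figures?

32.84

Checks: ∠(RG, GN) = 90.00° ✓; |RV| = 8.600 ✓; ∠(RV, VT) = 90.00° ✓; |VT| = 38.80 ✓; |NT| = 70.44 ✓.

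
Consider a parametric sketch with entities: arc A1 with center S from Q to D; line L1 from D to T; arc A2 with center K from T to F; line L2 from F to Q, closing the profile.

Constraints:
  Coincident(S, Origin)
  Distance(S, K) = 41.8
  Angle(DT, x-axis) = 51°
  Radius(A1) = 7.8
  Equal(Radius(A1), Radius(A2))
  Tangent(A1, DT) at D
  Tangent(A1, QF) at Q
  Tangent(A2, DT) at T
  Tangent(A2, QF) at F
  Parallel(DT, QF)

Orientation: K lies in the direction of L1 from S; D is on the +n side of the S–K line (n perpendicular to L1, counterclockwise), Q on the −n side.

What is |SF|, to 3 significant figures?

42.5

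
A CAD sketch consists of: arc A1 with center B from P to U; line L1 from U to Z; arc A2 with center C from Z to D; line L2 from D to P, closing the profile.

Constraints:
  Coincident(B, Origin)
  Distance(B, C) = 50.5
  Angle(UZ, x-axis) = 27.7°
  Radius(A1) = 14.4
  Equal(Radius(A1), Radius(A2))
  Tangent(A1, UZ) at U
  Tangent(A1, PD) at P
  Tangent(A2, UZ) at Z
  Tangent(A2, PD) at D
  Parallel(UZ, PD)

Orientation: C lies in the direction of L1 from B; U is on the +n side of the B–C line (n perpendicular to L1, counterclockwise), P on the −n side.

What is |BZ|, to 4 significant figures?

52.51

The slot axis is L1's direction at 27.7°, so u = (cos 27.7°, sin 27.7°) = (0.8854, 0.4648) and n = (−sin 27.7°, cos 27.7°) = (-0.4648, 0.8854). B is at the origin and C lies 50.5 along u from B, so C = 50.5·u = (44.71, 23.47). Tangency of A1 to both parallel lines with radius 14.4 puts U and P at B ± 14.4·n: U = (-6.694, 12.75), P = (6.694, -12.75). Equal radii place Z and D the same way about C: Z = C + 14.4·n = (38.02, 36.22), D = C − 14.4·n = (51.41, 10.72). Then |BZ| = |Z − B| = 52.51.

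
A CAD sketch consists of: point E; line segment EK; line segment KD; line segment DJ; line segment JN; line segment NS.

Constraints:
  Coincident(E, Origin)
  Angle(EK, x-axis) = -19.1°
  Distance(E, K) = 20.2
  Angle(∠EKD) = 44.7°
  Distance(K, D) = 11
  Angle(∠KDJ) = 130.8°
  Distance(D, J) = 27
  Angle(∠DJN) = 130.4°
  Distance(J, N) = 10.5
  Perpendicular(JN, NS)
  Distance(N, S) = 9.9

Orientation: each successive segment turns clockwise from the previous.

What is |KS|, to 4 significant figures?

34.00

E is at the origin; EK runs at -19.1° with length 20.2, so K = (19.09, -6.610). ∠EKD = 44.7° gives KD at -154.4° from the x-axis; with |KD| = 11.0, D = (9.168, -11.36). ∠KDJ = 130.8° gives DJ at 156.4° from the x-axis; with |DJ| = 27.0, J = (-15.57, -0.5533). ∠DJN = 130.4° gives JN at 106.8° from the x-axis; with |JN| = 10.5, N = (-18.61, 9.499). JN is perpendicular to NS, so NS runs at 16.80°; with |NS| = 9.9, S = (-9.131, 12.36). Then |KS| = |S − K| = 34.00.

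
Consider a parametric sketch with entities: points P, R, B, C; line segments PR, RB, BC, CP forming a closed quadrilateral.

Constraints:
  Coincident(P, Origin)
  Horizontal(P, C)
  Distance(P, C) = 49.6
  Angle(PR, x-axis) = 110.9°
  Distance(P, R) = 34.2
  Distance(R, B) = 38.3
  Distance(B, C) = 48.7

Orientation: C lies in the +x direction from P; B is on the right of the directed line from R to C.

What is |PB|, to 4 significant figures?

4.120

P is at the origin; PC is horizontal with |PC| = 49.6 and C in +x, so C = (49.6, 0). PR runs at 110.9° with |PR| = 34.2, so R = (-12.20, 31.95). B is determined by |RB| = 38.3 and |BC| = 48.7 together: it lies at the intersection of circle(R, 38.3) and circle(C, 48.7). With |RC| = 69.57, the foot of the radical line on RC is 28.28 from R and the perpendicular offset is √(38.3² − 28.28²) = 25.83. Taking the right-of-RC solution: B = (1.063, -3.980).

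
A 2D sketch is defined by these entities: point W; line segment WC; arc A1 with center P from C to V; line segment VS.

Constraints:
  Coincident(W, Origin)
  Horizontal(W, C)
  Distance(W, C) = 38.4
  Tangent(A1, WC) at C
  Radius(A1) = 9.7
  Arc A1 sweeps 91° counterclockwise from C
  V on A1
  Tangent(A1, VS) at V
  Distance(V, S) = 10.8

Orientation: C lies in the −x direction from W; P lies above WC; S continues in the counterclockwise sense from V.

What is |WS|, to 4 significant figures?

35.52

W is at the origin; W and C share the same y with |WC| = 38.4 and C on the −x side, so C = (-38.40, 0.000). The tangent condition forces PC to be normal to WC, so P = C + (0, 9.7) = (-38.40, 9.700). On A1, C sits at bearing -90° from P; a 91° counterclockwise sweep puts V at bearing 1°, so V = P + 9.7·(cos 1°, sin 1°) = (-28.70, 9.869). A1 meets VS tangentially, so PV is at right angles to VS, so VS runs along (−sin 1°, cos 1°); with |VS| = 10.8, S = (-28.89, 20.67). Then |WS| = |S − W| = 35.52.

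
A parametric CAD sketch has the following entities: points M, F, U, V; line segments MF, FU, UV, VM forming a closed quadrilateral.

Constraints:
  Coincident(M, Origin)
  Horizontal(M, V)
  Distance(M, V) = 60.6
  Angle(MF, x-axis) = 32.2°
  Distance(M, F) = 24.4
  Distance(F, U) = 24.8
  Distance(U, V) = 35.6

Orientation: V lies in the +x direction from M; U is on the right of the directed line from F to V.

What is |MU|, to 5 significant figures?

28.939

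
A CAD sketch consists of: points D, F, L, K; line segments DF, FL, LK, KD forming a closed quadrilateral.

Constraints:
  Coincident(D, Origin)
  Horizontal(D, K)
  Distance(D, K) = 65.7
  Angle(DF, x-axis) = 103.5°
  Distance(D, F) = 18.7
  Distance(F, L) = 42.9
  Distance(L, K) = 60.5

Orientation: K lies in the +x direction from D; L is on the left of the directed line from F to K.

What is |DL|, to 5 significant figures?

54.375

Checks: |FL| = 42.90 ✓; |LK| = 60.50 ✓.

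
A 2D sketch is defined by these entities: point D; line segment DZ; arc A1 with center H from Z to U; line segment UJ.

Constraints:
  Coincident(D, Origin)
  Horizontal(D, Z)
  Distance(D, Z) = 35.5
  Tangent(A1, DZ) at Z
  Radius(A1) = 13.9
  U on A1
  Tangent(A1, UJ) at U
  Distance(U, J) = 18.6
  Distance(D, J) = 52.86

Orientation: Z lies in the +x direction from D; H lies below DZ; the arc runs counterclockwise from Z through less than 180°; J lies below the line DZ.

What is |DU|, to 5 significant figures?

34.306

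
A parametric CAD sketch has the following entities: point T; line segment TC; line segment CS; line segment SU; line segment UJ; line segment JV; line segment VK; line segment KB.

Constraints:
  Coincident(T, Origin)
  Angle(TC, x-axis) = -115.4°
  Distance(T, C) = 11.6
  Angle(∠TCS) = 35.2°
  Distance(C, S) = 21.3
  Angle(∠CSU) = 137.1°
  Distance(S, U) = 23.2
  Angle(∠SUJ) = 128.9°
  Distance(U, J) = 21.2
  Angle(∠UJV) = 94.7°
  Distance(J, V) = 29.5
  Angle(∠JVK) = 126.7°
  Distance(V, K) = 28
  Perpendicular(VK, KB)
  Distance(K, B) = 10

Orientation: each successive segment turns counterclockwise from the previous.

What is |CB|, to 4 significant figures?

9.152

T is at the origin; TC runs at -115.4° with length 11.6, so C = (-4.976, -10.48). ∠TCS = 35.2° gives CS at 29.40° from the x-axis; with |CS| = 21.3, S = (13.58, -0.02244). ∠CSU = 137.1° gives SU at 72.30° from the x-axis; with |SU| = 23.2, U = (20.63, 22.08). ∠SUJ = 128.9° gives UJ at 123.4° from the x-axis; with |UJ| = 21.2, J = (8.965, 39.78). ∠UJV = 94.7° gives JV at -151.3° from the x-axis; with |JV| = 29.5, V = (-16.91, 25.61). ∠JVK = 126.7° gives VK at -98.00° from the x-axis; with |VK| = 28.0, K = (-20.81, -2.116). VK is perpendicular to KB, so KB runs at -8.000°; with |KB| = 10.0, B = (-10.91, -3.508). Then |CB| = |B − C| = 9.152.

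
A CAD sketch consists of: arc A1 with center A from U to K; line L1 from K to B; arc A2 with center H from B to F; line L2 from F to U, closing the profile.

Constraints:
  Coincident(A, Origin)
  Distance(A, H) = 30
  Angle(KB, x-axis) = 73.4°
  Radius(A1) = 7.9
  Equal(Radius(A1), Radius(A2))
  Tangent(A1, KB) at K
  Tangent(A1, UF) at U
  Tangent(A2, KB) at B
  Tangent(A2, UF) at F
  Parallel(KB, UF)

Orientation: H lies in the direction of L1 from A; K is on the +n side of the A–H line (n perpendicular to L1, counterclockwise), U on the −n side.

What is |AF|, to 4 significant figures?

31.02

The slot axis is L1's direction at 73.4°, so u = (cos 73.4°, sin 73.4°) = (0.2857, 0.9583) and n = (−sin 73.4°, cos 73.4°) = (-0.9583, 0.2857). A is at the origin and H lies 30.0 along u from A, so H = 30.0·u = (8.571, 28.75). Tangency of A1 to both parallel lines with radius 7.9 puts K and U at A ± 7.9·n: K = (-7.571, 2.257), U = (7.571, -2.257). Equal radii place B and F the same way about H: B = H + 7.9·n = (0.9999, 31.01), F = H − 7.9·n = (16.14, 26.49). Then |AF| = |F − A| = 31.02.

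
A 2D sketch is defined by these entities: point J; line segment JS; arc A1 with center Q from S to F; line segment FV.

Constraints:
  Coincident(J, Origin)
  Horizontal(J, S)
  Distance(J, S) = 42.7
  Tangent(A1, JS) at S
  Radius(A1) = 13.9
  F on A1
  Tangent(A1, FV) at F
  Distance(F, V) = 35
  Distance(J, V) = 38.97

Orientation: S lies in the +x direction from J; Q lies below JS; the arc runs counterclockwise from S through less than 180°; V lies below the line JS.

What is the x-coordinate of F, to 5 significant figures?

30.770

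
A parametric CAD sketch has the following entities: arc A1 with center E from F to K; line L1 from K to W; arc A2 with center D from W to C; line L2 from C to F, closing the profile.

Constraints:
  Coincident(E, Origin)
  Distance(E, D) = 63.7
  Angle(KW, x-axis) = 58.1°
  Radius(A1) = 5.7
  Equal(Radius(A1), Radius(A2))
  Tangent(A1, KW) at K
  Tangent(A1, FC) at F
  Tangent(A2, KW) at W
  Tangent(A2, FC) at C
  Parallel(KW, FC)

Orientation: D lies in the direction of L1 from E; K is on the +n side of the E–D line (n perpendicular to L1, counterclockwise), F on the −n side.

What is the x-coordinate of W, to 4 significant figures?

28.82

The slot axis is L1's direction at 58.1°, so u = (cos 58.1°, sin 58.1°) = (0.5284, 0.8490) and n = (−sin 58.1°, cos 58.1°) = (-0.8490, 0.5284). E is at the origin and D lies 63.7 along u from E, so D = 63.7·u = (33.66, 54.08). Tangency of A1 to both parallel lines with radius 5.7 puts K and F at E ± 5.7·n: K = (-4.839, 3.012), F = (4.839, -3.012). Equal radii place W and C the same way about D: W = D + 5.7·n = (28.82, 57.09), C = D − 5.7·n = (38.50, 51.07). So W.x = 28.82.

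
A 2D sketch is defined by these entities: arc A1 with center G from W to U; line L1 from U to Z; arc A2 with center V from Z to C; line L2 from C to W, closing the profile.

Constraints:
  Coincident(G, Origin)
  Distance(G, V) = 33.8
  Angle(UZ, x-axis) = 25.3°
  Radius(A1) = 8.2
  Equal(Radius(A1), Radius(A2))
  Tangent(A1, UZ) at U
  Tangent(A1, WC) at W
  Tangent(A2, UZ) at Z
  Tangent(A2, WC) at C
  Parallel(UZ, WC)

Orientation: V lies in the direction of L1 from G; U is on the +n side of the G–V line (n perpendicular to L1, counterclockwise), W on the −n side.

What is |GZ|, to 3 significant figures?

34.8

Tangency of A1 to both parallel lines with radius 8.2 puts U and W at G ± 8.2·n: U = (-3.50, 7.41), W = (3.50, -7.41). Equal radii place Z and C the same way about V: Z = V + 8.2·n = (27.1, 21.9), C = V − 8.2·n = (34.1, 7.03). Then |GZ| = |Z − G| = 34.8.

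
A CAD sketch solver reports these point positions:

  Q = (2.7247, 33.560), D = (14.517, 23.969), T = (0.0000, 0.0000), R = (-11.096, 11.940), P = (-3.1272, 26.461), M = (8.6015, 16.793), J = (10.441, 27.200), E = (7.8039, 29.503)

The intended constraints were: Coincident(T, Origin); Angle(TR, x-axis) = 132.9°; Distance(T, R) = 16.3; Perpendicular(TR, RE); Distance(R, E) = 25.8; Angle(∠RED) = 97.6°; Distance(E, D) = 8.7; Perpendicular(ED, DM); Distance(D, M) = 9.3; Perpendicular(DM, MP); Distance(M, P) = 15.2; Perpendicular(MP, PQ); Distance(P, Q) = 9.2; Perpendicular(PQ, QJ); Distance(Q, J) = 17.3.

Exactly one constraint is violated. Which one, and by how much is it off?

Distance(Q, J) = 17.3 — off by 7.30.

T = (0.00, 0.00) ✓; TR at 132.9° ✓; |TR| = 16.30 ✓; ∠(TR, RE) = 90.00° ✓; |RE| = 25.80 ✓; ∠RED = 97.60° ✓; |ED| = 8.700 ✓; ∠(ED, DM) = 90.00° ✓; |DM| = 9.300 ✓; ∠(DM, MP) = 90.00° ✓; |MP| = 15.20 ✓; ∠(MP, PQ) = 90.00° ✓; |PQ| = 9.200 ✓; ∠(PQ, QJ) = 90.00° ✓; |QJ| = 10.00 ✗.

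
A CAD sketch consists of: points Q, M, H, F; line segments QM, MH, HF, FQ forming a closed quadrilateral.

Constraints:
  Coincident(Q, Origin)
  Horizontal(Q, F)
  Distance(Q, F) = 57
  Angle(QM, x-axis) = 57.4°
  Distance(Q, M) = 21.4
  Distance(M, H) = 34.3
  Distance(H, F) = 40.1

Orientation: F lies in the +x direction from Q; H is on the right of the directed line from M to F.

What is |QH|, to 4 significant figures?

25.07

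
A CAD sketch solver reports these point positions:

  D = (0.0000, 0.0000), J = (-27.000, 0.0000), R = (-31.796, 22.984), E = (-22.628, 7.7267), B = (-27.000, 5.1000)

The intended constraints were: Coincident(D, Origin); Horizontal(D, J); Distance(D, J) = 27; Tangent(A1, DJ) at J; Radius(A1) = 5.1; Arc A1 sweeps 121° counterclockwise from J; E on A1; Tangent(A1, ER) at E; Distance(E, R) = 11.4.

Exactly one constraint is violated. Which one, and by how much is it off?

Distance(E, R) = 11.4 — off by 6.40.

D = (0.00, 0.00) ✓; D.y = 0.00, J.y = 0.00 ✓; |DJ| = 27.00 ✓; ∠(BJ, JD) = 90.00° ✓; |BJ| = 5.100 ✓; bearing(B→E) − bearing(B→J) = 121.0° ✓; |BE| = 5.100 ✓; ∠(BE, ER) = 90.00° ✓; |ER| = 17.80 ✗.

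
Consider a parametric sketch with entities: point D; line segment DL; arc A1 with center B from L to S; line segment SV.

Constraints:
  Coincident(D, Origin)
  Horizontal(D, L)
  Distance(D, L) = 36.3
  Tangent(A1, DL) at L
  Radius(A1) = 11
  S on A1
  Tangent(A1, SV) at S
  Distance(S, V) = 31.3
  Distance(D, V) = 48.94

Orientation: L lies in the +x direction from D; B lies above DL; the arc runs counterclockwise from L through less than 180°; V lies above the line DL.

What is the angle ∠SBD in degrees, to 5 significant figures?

157.35°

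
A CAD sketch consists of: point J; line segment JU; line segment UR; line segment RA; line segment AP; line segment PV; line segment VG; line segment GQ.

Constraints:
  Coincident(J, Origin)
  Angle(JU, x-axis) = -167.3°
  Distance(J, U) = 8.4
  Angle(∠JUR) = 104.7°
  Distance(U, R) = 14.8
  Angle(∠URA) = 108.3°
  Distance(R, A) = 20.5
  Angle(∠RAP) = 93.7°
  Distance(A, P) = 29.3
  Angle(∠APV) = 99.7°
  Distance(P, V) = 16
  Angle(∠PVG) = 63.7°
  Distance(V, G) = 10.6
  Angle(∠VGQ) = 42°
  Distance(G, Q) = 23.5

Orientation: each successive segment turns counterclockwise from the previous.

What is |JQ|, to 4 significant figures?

30.55

∠PVG = 63.7° gives VG at -97.40° from the x-axis; with |VG| = 10.6, G = (7.757, 1.383). ∠VGQ = 42.0° gives GQ at 40.60° from the x-axis; with |GQ| = 23.5, Q = (25.60, 16.68). Then |JQ| = |Q − J| = 30.55.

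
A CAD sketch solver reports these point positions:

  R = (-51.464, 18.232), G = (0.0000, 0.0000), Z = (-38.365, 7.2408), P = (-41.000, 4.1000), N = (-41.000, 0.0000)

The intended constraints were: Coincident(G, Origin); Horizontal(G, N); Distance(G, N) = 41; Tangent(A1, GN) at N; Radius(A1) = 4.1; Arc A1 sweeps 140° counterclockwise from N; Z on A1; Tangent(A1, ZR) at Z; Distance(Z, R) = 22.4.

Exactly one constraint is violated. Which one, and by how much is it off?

Distance(Z, R) = 22.4 — off by 5.30.

G = (0.00, 0.00) ✓; G.y = 0.00, N.y = 0.00 ✓; |GN| = 41.00 ✓; ∠(PN, NG) = 90.00° ✓; |PN| = 4.100 ✓; bearing(P→Z) − bearing(P→N) = 140.0° ✓; |PZ| = 4.100 ✓; ∠(PZ, ZR) = 90.00° ✓; |ZR| = 17.10 ✗.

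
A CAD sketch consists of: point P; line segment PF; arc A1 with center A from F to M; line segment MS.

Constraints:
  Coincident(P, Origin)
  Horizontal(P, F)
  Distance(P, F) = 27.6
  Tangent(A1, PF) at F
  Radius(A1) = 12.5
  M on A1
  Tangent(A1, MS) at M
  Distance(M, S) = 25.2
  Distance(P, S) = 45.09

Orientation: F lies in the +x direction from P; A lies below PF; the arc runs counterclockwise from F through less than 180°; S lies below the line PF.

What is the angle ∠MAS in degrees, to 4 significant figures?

63.62°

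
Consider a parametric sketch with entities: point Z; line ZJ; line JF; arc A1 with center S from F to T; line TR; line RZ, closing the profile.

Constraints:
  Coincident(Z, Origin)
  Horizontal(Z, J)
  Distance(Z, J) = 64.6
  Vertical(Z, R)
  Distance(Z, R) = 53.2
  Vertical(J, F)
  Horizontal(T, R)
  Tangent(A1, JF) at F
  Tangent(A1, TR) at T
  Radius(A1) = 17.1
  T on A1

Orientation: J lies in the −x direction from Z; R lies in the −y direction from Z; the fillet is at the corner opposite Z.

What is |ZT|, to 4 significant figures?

71.32

The virtual corner opposite Z is at (-64.60, -53.20). Since A1 is tangent to JF there, SF ⟂ JF and tangency of A1 to TR means the radius ST is perpendicular to TR, with radius 17.1, so the center S sits 17.1 in from both sides at S = (-47.50, -36.10). That places the tangent points at F = (-64.60, -36.10) on JF and T = (-47.50, -53.20) on TR. Then |ZT| = |T − Z| = 71.32.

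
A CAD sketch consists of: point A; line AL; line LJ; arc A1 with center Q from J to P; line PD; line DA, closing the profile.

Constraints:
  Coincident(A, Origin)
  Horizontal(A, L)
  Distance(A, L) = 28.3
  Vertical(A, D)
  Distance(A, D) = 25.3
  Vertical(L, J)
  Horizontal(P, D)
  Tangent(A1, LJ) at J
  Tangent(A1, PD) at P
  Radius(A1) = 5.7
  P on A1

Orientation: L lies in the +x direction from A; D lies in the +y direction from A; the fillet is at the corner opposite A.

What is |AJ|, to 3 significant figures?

34.4

A is at the origin; A and L share the same y with |AL| = 28.3 and L on the +x side, so L = (28.3, 0.00). AD is vertical with |AD| = 25.3 and D on the +y side, so D = (0.00, 25.3). The virtual corner opposite A is at (28.3, 25.3). Tangency of A1 to LJ means the radius QJ is perpendicular to LJ and tangency of A1 to PD means the radius QP is perpendicular to PD, with radius 5.7, so the center Q sits 5.7 in from both sides at Q = (22.6, 19.6). That places the tangent points at J = (28.3, 19.6) on LJ and P = (22.6, 25.3) on PD. Then |AJ| = |J − A| = 34.4.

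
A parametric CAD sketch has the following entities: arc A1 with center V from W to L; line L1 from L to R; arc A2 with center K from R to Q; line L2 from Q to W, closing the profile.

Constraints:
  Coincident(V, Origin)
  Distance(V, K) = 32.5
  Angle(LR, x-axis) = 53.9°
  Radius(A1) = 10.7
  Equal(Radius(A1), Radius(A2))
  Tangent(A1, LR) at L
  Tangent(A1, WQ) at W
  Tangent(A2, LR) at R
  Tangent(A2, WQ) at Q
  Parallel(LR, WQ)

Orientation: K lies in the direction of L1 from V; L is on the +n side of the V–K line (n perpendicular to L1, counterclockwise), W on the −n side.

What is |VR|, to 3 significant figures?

34.2

The slot axis is L1's direction at 53.9°, so u = (cos 53.9°, sin 53.9°) = (0.589, 0.808) and n = (−sin 53.9°, cos 53.9°) = (-0.808, 0.589). V is at the origin and K lies 32.5 along u from V, so K = 32.5·u = (19.1, 26.3). Tangency of A1 to both parallel lines with radius 10.7 puts L and W at V ± 10.7·n: L = (-8.65, 6.30), W = (8.65, -6.30). Equal radii place R and Q the same way about K: R = K + 10.7·n = (10.5, 32.6), Q = K − 10.7·n = (27.8, 20.0). Then |VR| = |R − V| = 34.2.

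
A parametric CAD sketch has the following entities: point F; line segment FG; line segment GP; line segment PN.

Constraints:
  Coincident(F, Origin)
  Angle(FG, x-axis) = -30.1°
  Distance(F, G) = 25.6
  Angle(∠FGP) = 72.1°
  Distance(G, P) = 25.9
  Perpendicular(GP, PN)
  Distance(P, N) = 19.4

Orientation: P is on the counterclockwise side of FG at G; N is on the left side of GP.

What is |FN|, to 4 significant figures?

18.70

F is at the origin; FG runs at -30.1° with length 25.6, so G = 25.6·(cos -30.1°, sin -30.1°) = (22.15, -12.84). ∠FGP = 72.1°, so GP runs at -30.1° + (180° − 72.1°) = 77.80° from the x-axis; with |GP| = 25.9, P = G + 25.9·(cos 77.80°, sin 77.80°) = (27.62, 12.48). GP is perpendicular to PN; with |PN| = 19.4 on the left of GP, N = P + 19.4·(-0.9774, 0.2113) = (8.659, 16.58). Then |FN| = |N − F| = 18.70.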